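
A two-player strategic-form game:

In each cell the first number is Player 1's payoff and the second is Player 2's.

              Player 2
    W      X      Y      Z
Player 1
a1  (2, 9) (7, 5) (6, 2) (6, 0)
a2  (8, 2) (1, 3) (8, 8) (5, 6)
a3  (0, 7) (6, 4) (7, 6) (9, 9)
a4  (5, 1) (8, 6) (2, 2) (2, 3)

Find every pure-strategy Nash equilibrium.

Player 1 against W: payoffs 2, 8, 0, 5 → best response a2.
Player 1 against X: payoffs 7, 1, 6, 8 → best response a4.
Player 1 against Y: payoffs 6, 8, 7, 2 → best response a2.
Player 1 against Z: payoffs 6, 5, 9, 2 → best response a3.
Player 2 against a1: payoffs 9, 5, 2, 0 → best response W.
Player 2 against a2: payoffs 2, 3, 8, 6 → best response Y.
Player 2 against a3: payoffs 7, 4, 6, 9 → best response Z.
Player 2 against a4: payoffs 1, 6, 2, 3 → best response X.
Mutual best responses: (a2, Y); (a3, Z); (a4, X).

Pure-strategy Nash equilibria: (a2, Y), (a3, Z), (a4, X)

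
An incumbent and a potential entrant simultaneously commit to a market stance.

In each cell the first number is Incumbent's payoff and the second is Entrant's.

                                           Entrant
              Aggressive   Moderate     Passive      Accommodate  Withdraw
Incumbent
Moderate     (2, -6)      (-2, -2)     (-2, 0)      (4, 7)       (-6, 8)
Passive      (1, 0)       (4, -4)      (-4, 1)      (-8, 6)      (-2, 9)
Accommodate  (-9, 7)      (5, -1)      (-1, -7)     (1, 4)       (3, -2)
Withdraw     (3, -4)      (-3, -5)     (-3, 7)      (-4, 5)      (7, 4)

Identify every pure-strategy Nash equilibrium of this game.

(Moderate, Aggressive): Incumbent can switch to Withdraw (2 → 3). Not NE.
(Moderate, Moderate): Incumbent can switch to Passive (-2 → 4). Not NE.
(Moderate, Passive): Incumbent can switch to Accommodate (-2 → -1). Not NE.
(Moderate, Accommodate): Entrant can switch to Withdraw (7 → 8). Not NE.
(Moderate, Withdraw): Incumbent can switch to Passive (-6 → -2). Not NE.
(Passive, Aggressive): Incumbent can switch to Moderate (1 → 2). Not NE.
(Passive, Moderate): Incumbent can switch to Accommodate (4 → 5). Not NE.
(Passive, Passive): Incumbent can switch to Moderate (-4 → -2). Not NE.
(Passive, Accommodate): Incumbent can switch to Moderate (-8 → 4). Not NE.
(Passive, Withdraw): Incumbent can switch to Accommodate (-2 → 3). Not NE.
(The remaining 10 profiles each have a profitable deviation by the same check.)

This game has no pure Nash equilibrium.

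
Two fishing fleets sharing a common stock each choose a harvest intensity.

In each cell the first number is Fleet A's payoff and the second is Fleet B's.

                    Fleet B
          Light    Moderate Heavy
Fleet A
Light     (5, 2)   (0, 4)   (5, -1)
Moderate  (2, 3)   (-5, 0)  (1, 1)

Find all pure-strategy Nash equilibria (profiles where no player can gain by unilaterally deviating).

For each player, find the best response to each opponent profile; mutual best responses are the pure NE.
Fleet A against Light: payoffs 5, 2 → best response Light.
Fleet A against Moderate: payoffs 0, -5 → best response Light.
Fleet A against Heavy: payoffs 5, 1 → best response Light.
Fleet B against Light: payoffs 2, 4, -1 → best response Moderate.
Fleet B against Moderate: payoffs 3, 0, 1 → best response Light.
Mutual best responses: (Light, Moderate).

(Light, Moderate)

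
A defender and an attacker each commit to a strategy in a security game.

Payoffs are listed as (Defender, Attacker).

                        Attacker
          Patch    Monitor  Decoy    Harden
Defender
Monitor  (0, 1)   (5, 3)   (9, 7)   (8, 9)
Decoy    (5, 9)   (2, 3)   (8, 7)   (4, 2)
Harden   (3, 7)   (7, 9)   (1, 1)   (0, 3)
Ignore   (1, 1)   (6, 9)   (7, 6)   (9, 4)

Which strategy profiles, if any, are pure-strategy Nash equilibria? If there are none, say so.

The pure Nash equilibria are (Decoy, Patch); (Harden, Monitor).

(Monitor, Patch): Defender can switch to Decoy (0 → 5). Not NE.
(Monitor, Monitor): Defender can switch to Harden (5 → 7). Not NE.
(Monitor, Decoy): Attacker can switch to Harden (7 → 9). Not NE.
(Monitor, Harden): Defender can switch to Ignore (8 → 9). Not NE.
(Decoy, Patch): Defender gets 5, best alternative 3; Attacker gets 9, best alternative 7. No profitable deviation — NE.
(Decoy, Monitor): Defender can switch to Monitor (2 → 5). Not NE.
(Decoy, Decoy): Defender can switch to Monitor (8 → 9). Not NE.
(Decoy, Harden): Defender can switch to Monitor (4 → 8). Not NE.
(Harden, Patch): Defender can switch to Decoy (3 → 5). Not NE.
(Harden, Monitor): Defender gets 7, best alternative 6; Attacker gets 9, best alternative 7. No profitable deviation — NE.
(Harden, Decoy): Defender can switch to Monitor (1 → 9). Not NE.
(Harden, Harden): Defender can switch to Monitor (0 → 8). Not NE.
(Ignore, Patch): Defender can switch to Decoy (1 → 5). Not NE.
(Ignore, Monitor): Defender can switch to Harden (6 → 7). Not NE.
(The remaining 2 profiles each have a profitable deviation by the same check.)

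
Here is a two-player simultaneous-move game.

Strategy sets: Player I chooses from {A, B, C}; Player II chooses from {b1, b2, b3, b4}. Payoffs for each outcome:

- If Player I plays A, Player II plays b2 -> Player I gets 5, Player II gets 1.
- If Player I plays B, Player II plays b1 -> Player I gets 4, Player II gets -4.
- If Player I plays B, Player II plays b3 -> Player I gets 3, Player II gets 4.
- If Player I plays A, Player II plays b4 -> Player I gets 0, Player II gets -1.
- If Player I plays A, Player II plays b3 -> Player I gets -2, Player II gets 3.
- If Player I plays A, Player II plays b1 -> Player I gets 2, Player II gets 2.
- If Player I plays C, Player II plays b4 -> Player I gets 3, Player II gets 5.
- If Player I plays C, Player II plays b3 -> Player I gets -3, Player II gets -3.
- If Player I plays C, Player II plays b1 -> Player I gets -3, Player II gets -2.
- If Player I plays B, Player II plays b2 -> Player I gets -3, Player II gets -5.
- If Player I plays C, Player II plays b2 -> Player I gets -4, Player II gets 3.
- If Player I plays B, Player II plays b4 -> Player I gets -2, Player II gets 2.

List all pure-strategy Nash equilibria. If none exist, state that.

Mark each player's best response to every combination of opponents' strategies; a profile where every player is best-responding is a pure Nash equilibrium.
Player I against b1: payoffs 2, 4, -3 → best response B.
Player I against b2: payoffs 5, -3, -4 → best response A.
Player I against b3: payoffs -2, 3, -3 → best response B.
Player I against b4: payoffs 0, -2, 3 → best response C.
Player II against A: payoffs 2, 1, 3, -1 → best response b3.
Player II against B: payoffs -4, -5, 4, 2 → best response b3.
Player II against C: payoffs -2, 3, -3, 5 → best response b4.
Mutual best responses: (B, b3); (C, b4).

The pure Nash equilibria are (B, b3), (C, b4).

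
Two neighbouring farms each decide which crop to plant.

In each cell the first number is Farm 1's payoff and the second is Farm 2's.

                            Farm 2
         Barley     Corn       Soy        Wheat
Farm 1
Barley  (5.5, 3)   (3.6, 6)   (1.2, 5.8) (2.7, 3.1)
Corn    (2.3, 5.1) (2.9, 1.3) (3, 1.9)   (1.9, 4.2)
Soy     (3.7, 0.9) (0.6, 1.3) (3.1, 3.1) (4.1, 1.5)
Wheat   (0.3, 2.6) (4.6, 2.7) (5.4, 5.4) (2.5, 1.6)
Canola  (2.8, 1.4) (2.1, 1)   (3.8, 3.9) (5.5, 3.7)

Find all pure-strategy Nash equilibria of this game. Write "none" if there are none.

Farm 1 against Barley: payoffs 5.5, 2.3, 3.7, 0.3, 2.8 → best response Barley.
Farm 1 against Corn: payoffs 3.6, 2.9, 0.6, 4.6, 2.1 → best response Wheat.
Farm 1 against Soy: payoffs 1.2, 3, 3.1, 5.4, 3.8 → best response Wheat.
Farm 1 against Wheat: payoffs 2.7, 1.9, 4.1, 2.5, 5.5 → best response Canola.
Farm 2 against Barley: payoffs 3, 6, 5.8, 3.1 → best response Corn.
Farm 2 against Corn: payoffs 5.1, 1.3, 1.9, 4.2 → best response Barley.
Farm 2 against Soy: payoffs 0.9, 1.3, 3.1, 1.5 → best response Soy.
Farm 2 against Wheat: payoffs 2.6, 2.7, 5.4, 1.6 → best response Soy.
Farm 2 against Canola: payoffs 1.4, 1, 3.9, 3.7 → best response Soy.
Mutual best responses: (Wheat, Soy).

(Wheat, Soy)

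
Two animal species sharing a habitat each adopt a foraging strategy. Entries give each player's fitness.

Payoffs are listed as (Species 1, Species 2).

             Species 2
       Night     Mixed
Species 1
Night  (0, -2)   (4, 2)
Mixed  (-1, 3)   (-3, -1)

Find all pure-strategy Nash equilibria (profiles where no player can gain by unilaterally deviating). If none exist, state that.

The unique pure-strategy Nash equilibrium is (Night, Mixed).

Mark each player's best response to every combination of opponents' strategies; a profile where every player is best-responding is a pure Nash equilibrium.
Species 1 against Night: payoffs 0, -1 → best response Night.
Species 1 against Mixed: payoffs 4, -3 → best response Night.
Species 2 against Night: payoffs -2, 2 → best response Mixed.
Species 2 against Mixed: payoffs 3, -1 → best response Night.
Mutual best responses: (Night, Mixed).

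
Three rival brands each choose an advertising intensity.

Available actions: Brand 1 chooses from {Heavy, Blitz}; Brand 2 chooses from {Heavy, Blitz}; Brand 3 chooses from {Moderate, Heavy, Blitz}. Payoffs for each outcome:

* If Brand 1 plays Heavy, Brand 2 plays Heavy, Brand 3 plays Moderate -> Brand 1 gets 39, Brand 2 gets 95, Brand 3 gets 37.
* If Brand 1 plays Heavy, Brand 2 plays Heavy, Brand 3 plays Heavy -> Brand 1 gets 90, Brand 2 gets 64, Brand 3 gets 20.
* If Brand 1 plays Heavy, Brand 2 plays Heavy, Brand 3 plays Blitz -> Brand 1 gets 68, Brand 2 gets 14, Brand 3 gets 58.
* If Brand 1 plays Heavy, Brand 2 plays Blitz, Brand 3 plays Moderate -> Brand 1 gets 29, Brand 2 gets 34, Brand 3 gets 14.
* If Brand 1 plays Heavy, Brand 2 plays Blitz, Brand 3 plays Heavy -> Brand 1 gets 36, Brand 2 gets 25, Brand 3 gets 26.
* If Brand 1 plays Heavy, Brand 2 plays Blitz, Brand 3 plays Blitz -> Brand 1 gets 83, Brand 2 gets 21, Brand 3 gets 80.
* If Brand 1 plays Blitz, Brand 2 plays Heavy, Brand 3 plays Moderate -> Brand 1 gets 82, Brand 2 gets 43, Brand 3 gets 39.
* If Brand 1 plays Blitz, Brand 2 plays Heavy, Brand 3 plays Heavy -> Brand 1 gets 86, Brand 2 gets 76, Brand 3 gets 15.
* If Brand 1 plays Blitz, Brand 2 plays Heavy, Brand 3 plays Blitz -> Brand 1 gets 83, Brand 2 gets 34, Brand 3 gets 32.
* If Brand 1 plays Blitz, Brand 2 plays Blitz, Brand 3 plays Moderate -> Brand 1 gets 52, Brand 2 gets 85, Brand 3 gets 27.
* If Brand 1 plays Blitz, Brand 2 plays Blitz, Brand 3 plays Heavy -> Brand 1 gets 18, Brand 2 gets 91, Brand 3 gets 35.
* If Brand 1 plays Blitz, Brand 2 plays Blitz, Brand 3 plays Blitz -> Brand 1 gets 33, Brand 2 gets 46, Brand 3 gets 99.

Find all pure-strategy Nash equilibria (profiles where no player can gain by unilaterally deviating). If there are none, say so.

Brand 1 against (Heavy, Moderate): payoffs 39, 82 → best response Blitz.
Brand 1 against (Heavy, Heavy): payoffs 90, 86 → best response Heavy.
Brand 1 against (Heavy, Blitz): payoffs 68, 83 → best response Blitz.
Brand 1 against (Blitz, Moderate): payoffs 29, 52 → best response Blitz.
Brand 1 against (Blitz, Heavy): payoffs 36, 18 → best response Heavy.
Brand 1 against (Blitz, Blitz): payoffs 83, 33 → best response Heavy.
Brand 2 against (Heavy, Moderate): payoffs 95, 34 → best response Heavy.
Brand 2 against (Heavy, Heavy): payoffs 64, 25 → best response Heavy.
Brand 2 against (Heavy, Blitz): payoffs 14, 21 → best response Blitz.
Brand 2 against (Blitz, Moderate): payoffs 43, 85 → best response Blitz.
Brand 2 against (Blitz, Heavy): payoffs 76, 91 → best response Blitz.
Brand 2 against (Blitz, Blitz): payoffs 34, 46 → best response Blitz.
Brand 3 against (Heavy, Heavy): payoffs 37, 20, 58 → best response Blitz.
Brand 3 against (Heavy, Blitz): payoffs 14, 26, 80 → best response Blitz.
Brand 3 against (Blitz, Heavy): payoffs 39, 15, 32 → best response Moderate.
Brand 3 against (Blitz, Blitz): payoffs 27, 35, 99 → best response Blitz.
Mutual best responses: (Heavy, Blitz, Blitz).

Pure NE: (Heavy, Blitz, Blitz)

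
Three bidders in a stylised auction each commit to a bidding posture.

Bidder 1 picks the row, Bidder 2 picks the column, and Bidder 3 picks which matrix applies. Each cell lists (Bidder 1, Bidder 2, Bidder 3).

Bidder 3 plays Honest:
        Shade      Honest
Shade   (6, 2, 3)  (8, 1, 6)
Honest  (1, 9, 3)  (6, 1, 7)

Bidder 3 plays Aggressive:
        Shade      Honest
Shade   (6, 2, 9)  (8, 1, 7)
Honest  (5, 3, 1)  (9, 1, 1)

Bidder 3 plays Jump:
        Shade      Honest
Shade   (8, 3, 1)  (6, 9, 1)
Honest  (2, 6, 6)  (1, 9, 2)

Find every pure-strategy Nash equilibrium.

Bidder 1 against (Shade, Honest): payoffs 6, 1 → best response Shade.
Bidder 1 against (Shade, Aggressive): payoffs 6, 5 → best response Shade.
Bidder 1 against (Shade, Jump): payoffs 8, 2 → best response Shade.
Bidder 1 against (Honest, Honest): payoffs 8, 6 → best response Shade.
Bidder 1 against (Honest, Aggressive): payoffs 8, 9 → best response Honest.
Bidder 1 against (Honest, Jump): payoffs 6, 1 → best response Shade.
Bidder 2 against (Shade, Honest): payoffs 2, 1 → best response Shade.
Bidder 2 against (Shade, Aggressive): payoffs 2, 1 → best response Shade.
Bidder 2 against (Shade, Jump): payoffs 3, 9 → best response Honest.
Bidder 2 against (Honest, Honest): payoffs 9, 1 → best response Shade.
Bidder 2 against (Honest, Aggressive): payoffs 3, 1 → best response Shade.
Bidder 2 against (Honest, Jump): payoffs 6, 9 → best response Honest.
Bidder 3 against (Shade, Shade): payoffs 3, 9, 1 → best response Aggressive.
Bidder 3 against (Shade, Honest): payoffs 6, 7, 1 → best response Aggressive.
Bidder 3 against (Honest, Shade): payoffs 3, 1, 6 → best response Jump.
Bidder 3 against (Honest, Honest): payoffs 7, 1, 2 → best response Honest.
Mutual best responses: (Shade, Shade, Aggressive).

Pure NE: (Shade, Shade, Aggressive)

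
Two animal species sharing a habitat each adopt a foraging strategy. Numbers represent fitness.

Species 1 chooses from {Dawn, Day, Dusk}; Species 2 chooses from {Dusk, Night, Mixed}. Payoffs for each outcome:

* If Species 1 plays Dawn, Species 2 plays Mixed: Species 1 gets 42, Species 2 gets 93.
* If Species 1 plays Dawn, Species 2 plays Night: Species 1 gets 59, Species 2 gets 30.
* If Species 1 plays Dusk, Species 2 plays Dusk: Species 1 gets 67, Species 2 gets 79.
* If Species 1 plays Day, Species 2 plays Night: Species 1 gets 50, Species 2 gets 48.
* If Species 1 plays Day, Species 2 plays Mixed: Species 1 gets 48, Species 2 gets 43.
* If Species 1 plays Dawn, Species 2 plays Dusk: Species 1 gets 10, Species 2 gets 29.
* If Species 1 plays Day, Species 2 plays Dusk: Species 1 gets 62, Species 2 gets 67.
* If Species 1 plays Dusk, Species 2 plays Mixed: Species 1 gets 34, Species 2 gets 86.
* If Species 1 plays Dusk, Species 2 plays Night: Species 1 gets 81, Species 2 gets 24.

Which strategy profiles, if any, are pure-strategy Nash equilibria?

This game has no pure Nash equilibrium.

For each strategy profile, look for a profitable unilateral deviation.
(Dawn, Dusk): Species 1 can switch to Day (10 → 62). Not NE.
(Dawn, Night): Species 1 can switch to Dusk (59 → 81). Not NE.
(Dawn, Mixed): Species 1 can switch to Day (42 → 48). Not NE.
(Day, Dusk): Species 1 can switch to Dusk (62 → 67). Not NE.
(Day, Night): Species 1 can switch to Dawn (50 → 59). Not NE.
(Day, Mixed): Species 2 can switch to Dusk (43 → 67). Not NE.
(Dusk, Dusk): Species 2 can switch to Mixed (79 → 86). Not NE.
(Dusk, Night): Species 2 can switch to Dusk (24 → 79). Not NE.
(Dusk, Mixed): Species 1 can switch to Dawn (34 → 42). Not NE.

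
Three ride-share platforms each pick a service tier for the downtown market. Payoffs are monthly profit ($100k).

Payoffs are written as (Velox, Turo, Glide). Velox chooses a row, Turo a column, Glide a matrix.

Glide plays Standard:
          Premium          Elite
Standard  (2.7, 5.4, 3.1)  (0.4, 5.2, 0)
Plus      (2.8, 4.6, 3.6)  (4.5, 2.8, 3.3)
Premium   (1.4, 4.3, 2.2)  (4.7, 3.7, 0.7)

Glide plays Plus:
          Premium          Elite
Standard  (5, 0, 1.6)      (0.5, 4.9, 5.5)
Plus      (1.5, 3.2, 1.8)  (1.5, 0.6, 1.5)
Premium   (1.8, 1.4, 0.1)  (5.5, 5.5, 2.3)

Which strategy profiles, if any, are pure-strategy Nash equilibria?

For each player, find the best response to each opponent profile; mutual best responses are the pure NE.
Velox against (Premium, Standard): payoffs 2.7, 2.8, 1.4 → best response Plus.
Velox against (Premium, Plus): payoffs 5, 1.5, 1.8 → best response Standard.
Velox against (Elite, Standard): payoffs 0.4, 4.5, 4.7 → best response Premium.
Velox against (Elite, Plus): payoffs 0.5, 1.5, 5.5 → best response Premium.
Turo against (Standard, Standard): payoffs 5.4, 5.2 → best response Premium.
Turo against (Standard, Plus): payoffs 0, 4.9 → best response Elite.
Turo against (Plus, Standard): payoffs 4.6, 2.8 → best response Premium.
Turo against (Plus, Plus): payoffs 3.2, 0.6 → best response Premium.
Turo against (Premium, Standard): payoffs 4.3, 3.7 → best response Premium.
Turo against (Premium, Plus): payoffs 1.4, 5.5 → best response Elite.
Glide against (Standard, Premium): payoffs 3.1, 1.6 → best response Standard.
Glide against (Standard, Elite): payoffs 0, 5.5 → best response Plus.
Glide against (Plus, Premium): payoffs 3.6, 1.8 → best response Standard.
Glide against (Plus, Elite): payoffs 3.3, 1.5 → best response Standard.
Glide against (Premium, Premium): payoffs 2.2, 0.1 → best response Standard.
Glide against (Premium, Elite): payoffs 0.7, 2.3 → best response Plus.
Mutual best responses: (Plus, Premium, Standard); (Premium, Elite, Plus).

(Plus, Premium, Standard) and (Premium, Elite, Plus)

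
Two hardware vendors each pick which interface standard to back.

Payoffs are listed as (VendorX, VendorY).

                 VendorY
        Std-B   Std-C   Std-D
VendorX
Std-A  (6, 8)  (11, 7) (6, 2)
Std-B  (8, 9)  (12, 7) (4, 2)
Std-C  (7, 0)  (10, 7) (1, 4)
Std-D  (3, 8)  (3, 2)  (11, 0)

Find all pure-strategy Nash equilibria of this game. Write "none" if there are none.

Pure NE: (Std-B, Std-B)

For each player, find the best response to each opponent profile; mutual best responses are the pure NE.
VendorX against Std-B: payoffs 6, 8, 7, 3 → best response Std-B.
VendorX against Std-C: payoffs 11, 12, 10, 3 → best response Std-B.
VendorX against Std-D: payoffs 6, 4, 1, 11 → best response Std-D.
VendorY against Std-A: payoffs 8, 7, 2 → best response Std-B.
VendorY against Std-B: payoffs 9, 7, 2 → best response Std-B.
VendorY against Std-C: payoffs 0, 7, 4 → best response Std-C.
VendorY against Std-D: payoffs 8, 2, 0 → best response Std-B.
Mutual best responses: (Std-B, Std-B).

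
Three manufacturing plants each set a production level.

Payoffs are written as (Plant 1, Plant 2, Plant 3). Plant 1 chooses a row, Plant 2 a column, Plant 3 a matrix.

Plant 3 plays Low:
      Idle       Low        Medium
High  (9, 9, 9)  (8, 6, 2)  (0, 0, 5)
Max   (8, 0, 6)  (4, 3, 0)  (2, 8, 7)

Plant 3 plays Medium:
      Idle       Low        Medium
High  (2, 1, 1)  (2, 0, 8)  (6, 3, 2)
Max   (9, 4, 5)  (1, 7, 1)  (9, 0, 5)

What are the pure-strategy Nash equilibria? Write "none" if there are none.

(High, Idle, Low): Plant 1 gets 9, best alternative 8; Plant 2 gets 9, best alternative 6; Plant 3 gets 9, best alternative 1. No profitable deviation — NE.
(High, Idle, Medium): Plant 1 can switch to Max (2 → 9). Not NE.
(High, Low, Low): Plant 2 can switch to Idle (6 → 9). Not NE.
(High, Low, Medium): Plant 2 can switch to Idle (0 → 1). Not NE.
(High, Medium, Low): Plant 1 can switch to Max (0 → 2). Not NE.
(High, Medium, Medium): Plant 1 can switch to Max (6 → 9). Not NE.
(Max, Idle, Low): Plant 1 can switch to High (8 → 9). Not NE.
(Max, Medium, Low): Plant 1 gets 2, best alternative 0; Plant 2 gets 8, best alternative 3; Plant 3 gets 7, best alternative 5. No profitable deviation — NE.
(The remaining 4 profiles each have a profitable deviation by the same check.)

(High, Idle, Low); (Max, Medium, Low)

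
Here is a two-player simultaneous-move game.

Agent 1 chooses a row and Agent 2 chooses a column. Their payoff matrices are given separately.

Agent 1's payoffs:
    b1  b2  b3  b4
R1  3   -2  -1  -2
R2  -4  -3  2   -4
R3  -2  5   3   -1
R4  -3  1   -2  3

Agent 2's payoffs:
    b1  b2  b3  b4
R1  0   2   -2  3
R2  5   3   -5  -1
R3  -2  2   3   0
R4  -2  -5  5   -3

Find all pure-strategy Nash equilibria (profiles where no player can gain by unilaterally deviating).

Mark each player's best response to every combination of opponents' strategies; a profile where every player is best-responding is a pure Nash equilibrium.
Agent 1 against b1: payoffs 3, -4, -2, -3 → best response R1.
Agent 1 against b2: payoffs -2, -3, 5, 1 → best response R3.
Agent 1 against b3: payoffs -1, 2, 3, -2 → best response R3.
Agent 1 against b4: payoffs -2, -4, -1, 3 → best response R4.
Agent 2 against R1: payoffs 0, 2, -2, 3 → best response b4.
Agent 2 against R2: payoffs 5, 3, -5, -1 → best response b1.
Agent 2 against R3: payoffs -2, 2, 3, 0 → best response b3.
Agent 2 against R4: payoffs -2, -5, 5, -3 → best response b3.
Mutual best responses: (R3, b3).

The unique pure-strategy Nash equilibrium is (R3, b3).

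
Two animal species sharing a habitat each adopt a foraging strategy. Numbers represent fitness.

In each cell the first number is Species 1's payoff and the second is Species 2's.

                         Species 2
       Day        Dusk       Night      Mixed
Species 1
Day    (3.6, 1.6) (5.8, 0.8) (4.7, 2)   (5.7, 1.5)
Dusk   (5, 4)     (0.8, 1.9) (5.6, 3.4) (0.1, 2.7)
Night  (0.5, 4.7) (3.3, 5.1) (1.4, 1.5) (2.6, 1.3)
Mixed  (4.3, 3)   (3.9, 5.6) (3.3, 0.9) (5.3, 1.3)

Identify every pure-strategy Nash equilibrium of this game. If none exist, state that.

The unique pure-strategy Nash equilibrium is (Dusk, Day).

(Day, Day): Species 1 can switch to Dusk (3.6 → 5). Not NE.
(Day, Dusk): Species 2 can switch to Day (0.8 → 1.6). Not NE.
(Day, Night): Species 1 can switch to Dusk (4.7 → 5.6). Not NE.
(Day, Mixed): Species 2 can switch to Day (1.5 → 1.6). Not NE.
(Dusk, Day): Species 1 gets 5, best alternative 4.3; Species 2 gets 4, best alternative 3.4. No profitable deviation — NE.
(Dusk, Dusk): Species 1 can switch to Day (0.8 → 5.8). Not NE.
(Dusk, Night): Species 2 can switch to Day (3.4 → 4). Not NE.
(Dusk, Mixed): Species 1 can switch to Day (0.1 → 5.7). Not NE.
(Night, Day): Species 1 can switch to Day (0.5 → 3.6). Not NE.
(Night, Dusk): Species 1 can switch to Day (3.3 → 5.8). Not NE.
(Night, Night): Species 1 can switch to Day (1.4 → 4.7). Not NE.
(Night, Mixed): Species 1 can switch to Day (2.6 → 5.7). Not NE.
(Mixed, Day): Species 1 can switch to Dusk (4.3 → 5). Not NE.
(The remaining 3 profiles each have a profitable deviation by the same check.)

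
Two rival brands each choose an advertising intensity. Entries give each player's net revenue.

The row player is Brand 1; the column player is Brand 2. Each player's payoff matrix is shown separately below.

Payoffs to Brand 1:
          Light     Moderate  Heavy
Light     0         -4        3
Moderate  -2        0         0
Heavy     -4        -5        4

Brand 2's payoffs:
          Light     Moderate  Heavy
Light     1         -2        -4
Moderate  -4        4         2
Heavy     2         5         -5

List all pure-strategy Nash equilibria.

Brand 1 against Light: payoffs 0, -2, -4 → best response Light.
Brand 1 against Moderate: payoffs -4, 0, -5 → best response Moderate.
Brand 1 against Heavy: payoffs 3, 0, 4 → best response Heavy.
Brand 2 against Light: payoffs 1, -2, -4 → best response Light.
Brand 2 against Moderate: payoffs -4, 4, 2 → best response Moderate.
Brand 2 against Heavy: payoffs 2, 5, -5 → best response Moderate.
Mutual best responses: (Light, Light); (Moderate, Moderate).

(Light, Light); (Moderate, Moderate)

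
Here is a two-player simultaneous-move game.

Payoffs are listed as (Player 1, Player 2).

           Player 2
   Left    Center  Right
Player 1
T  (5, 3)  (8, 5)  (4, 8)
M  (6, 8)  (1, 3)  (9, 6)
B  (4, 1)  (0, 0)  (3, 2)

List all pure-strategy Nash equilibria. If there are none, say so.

The unique pure-strategy Nash equilibrium is (M, Left).

Player 1 against Left: payoffs 5, 6, 4 → best response M.
Player 1 against Center: payoffs 8, 1, 0 → best response T.
Player 1 against Right: payoffs 4, 9, 3 → best response M.
Player 2 against T: payoffs 3, 5, 8 → best response Right.
Player 2 against M: payoffs 8, 3, 6 → best response Left.
Player 2 against B: payoffs 1, 0, 2 → best response Right.
Mutual best responses: (M, Left).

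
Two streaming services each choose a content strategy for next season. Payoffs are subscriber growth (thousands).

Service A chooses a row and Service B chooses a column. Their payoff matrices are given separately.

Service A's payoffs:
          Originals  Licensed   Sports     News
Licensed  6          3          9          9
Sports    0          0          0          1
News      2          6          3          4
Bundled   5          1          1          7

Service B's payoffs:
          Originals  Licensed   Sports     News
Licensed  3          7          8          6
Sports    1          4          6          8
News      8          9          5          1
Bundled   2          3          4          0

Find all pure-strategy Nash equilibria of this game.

(Licensed, Sports); (News, Licensed)

Service A against Originals: payoffs 6, 0, 2, 5 → best response Licensed.
Service A against Licensed: payoffs 3, 0, 6, 1 → best response News.
Service A against Sports: payoffs 9, 0, 3, 1 → best response Licensed.
Service A against News: payoffs 9, 1, 4, 7 → best response Licensed.
Service B against Licensed: payoffs 3, 7, 8, 6 → best response Sports.
Service B against Sports: payoffs 1, 4, 6, 8 → best response News.
Service B against News: payoffs 8, 9, 5, 1 → best response Licensed.
Service B against Bundled: payoffs 2, 3, 4, 0 → best response Sports.
Mutual best responses: (Licensed, Sports); (News, Licensed).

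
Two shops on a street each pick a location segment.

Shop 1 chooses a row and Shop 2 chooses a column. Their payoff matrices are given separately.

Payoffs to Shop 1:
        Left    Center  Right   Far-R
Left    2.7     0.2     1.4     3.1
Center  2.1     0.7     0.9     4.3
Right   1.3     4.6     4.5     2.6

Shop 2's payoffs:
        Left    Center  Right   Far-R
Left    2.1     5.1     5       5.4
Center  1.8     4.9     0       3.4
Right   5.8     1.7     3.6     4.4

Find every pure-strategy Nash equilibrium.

Shop 1 against Left: payoffs 2.7, 2.1, 1.3 → best response Left.
Shop 1 against Center: payoffs 0.2, 0.7, 4.6 → best response Right.
Shop 1 against Right: payoffs 1.4, 0.9, 4.5 → best response Right.
Shop 1 against Far-R: payoffs 3.1, 4.3, 2.6 → best response Center.
Shop 2 against Left: payoffs 2.1, 5.1, 5, 5.4 → best response Far-R.
Shop 2 against Center: payoffs 1.8, 4.9, 0, 3.4 → best response Center.
Shop 2 against Right: payoffs 5.8, 1.7, 3.6, 4.4 → best response Left.
No profile is a mutual best response for all players.

This game has no pure Nash equilibrium.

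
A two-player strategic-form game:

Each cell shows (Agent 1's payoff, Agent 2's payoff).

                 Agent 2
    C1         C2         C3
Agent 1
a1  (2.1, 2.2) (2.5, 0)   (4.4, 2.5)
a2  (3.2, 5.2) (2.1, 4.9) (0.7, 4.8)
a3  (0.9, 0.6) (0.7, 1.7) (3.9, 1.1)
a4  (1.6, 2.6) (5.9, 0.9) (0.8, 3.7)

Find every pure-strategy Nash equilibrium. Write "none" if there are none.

The pure Nash equilibria are (a1, C3) and (a2, C1).

Agent 1 against C1: payoffs 2.1, 3.2, 0.9, 1.6 → best response a2.
Agent 1 against C2: payoffs 2.5, 2.1, 0.7, 5.9 → best response a4.
Agent 1 against C3: payoffs 4.4, 0.7, 3.9, 0.8 → best response a1.
Agent 2 against a1: payoffs 2.2, 0, 2.5 → best response C3.
Agent 2 against a2: payoffs 5.2, 4.9, 4.8 → best response C1.
Agent 2 against a3: payoffs 0.6, 1.7, 1.1 → best response C2.
Agent 2 against a4: payoffs 2.6, 0.9, 3.7 → best response C3.
Mutual best responses: (a1, C3); (a2, C1).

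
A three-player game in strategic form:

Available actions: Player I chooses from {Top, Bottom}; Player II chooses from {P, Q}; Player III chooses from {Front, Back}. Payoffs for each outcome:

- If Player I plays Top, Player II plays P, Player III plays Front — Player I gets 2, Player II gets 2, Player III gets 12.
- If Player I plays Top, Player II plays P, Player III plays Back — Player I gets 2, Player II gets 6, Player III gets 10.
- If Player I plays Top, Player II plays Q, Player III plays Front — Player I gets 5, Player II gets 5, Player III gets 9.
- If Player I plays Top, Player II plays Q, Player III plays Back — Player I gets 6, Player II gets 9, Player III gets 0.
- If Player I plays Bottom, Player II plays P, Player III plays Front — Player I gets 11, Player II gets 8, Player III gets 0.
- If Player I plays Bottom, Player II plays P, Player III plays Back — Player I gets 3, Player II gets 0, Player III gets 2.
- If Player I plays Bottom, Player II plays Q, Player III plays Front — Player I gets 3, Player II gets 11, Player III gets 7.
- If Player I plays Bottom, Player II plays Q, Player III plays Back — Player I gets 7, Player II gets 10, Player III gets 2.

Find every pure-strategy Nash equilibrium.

(Top, P, Front): Player I can switch to Bottom (2 → 11). Not NE.
(Top, P, Back): Player I can switch to Bottom (2 → 3). Not NE.
(Top, Q, Front): Player I gets 5, best alternative 3; Player II gets 5, best alternative 2; Player III gets 9, best alternative 0. No profitable deviation — NE.
(Top, Q, Back): Player I can switch to Bottom (6 → 7). Not NE.
(Bottom, P, Front): Player II can switch to Q (8 → 11). Not NE.
(Bottom, P, Back): Player II can switch to Q (0 → 10). Not NE.
(Bottom, Q, Front): Player I can switch to Top (3 → 5). Not NE.
(Bottom, Q, Back): Player III can switch to Front (2 → 7). Not NE.

(Top, Q, Front)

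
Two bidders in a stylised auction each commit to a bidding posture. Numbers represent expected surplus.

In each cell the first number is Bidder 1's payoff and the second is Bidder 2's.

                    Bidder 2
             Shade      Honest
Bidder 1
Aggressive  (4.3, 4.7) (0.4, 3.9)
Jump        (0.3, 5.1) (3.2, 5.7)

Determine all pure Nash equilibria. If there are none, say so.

(Aggressive, Shade): Bidder 1 gets 4.3, best alternative 0.3; Bidder 2 gets 4.7, best alternative 3.9. No profitable deviation — NE.
(Aggressive, Honest): Bidder 1 can switch to Jump (0.4 → 3.2). Not NE.
(Jump, Shade): Bidder 1 can switch to Aggressive (0.3 → 4.3). Not NE.
(Jump, Honest): Bidder 1 gets 3.2, best alternative 0.4; Bidder 2 gets 5.7, best alternative 5.1. No profitable deviation — NE.

The pure Nash equilibria are (Aggressive, Shade) and (Jump, Honest).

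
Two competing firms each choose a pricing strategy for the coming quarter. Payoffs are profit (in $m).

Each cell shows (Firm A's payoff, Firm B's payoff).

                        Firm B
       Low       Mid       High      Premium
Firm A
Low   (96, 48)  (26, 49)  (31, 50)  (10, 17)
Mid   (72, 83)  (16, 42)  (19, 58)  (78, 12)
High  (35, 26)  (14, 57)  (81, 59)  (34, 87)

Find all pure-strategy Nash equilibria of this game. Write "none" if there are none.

This game has no pure Nash equilibrium.

(Low, Low): Firm B can switch to Mid (48 → 49). Not NE.
(Low, Mid): Firm B can switch to High (49 → 50). Not NE.
(Low, High): Firm A can switch to High (31 → 81). Not NE.
(Low, Premium): Firm A can switch to Mid (10 → 78). Not NE.
(Mid, Low): Firm A can switch to Low (72 → 96). Not NE.
(Mid, Mid): Firm A can switch to Low (16 → 26). Not NE.
(Mid, High): Firm A can switch to Low (19 → 31). Not NE.
(Mid, Premium): Firm B can switch to Low (12 → 83). Not NE.
(The remaining 4 profiles each have a profitable deviation by the same check.)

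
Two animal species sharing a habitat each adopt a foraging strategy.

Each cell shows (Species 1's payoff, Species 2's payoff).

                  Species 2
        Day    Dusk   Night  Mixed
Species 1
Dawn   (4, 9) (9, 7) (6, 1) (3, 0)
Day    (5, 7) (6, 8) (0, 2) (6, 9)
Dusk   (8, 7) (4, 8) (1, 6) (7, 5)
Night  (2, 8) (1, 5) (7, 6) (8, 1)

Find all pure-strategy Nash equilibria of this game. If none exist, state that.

This game has no pure Nash equilibrium.

Species 1 against Day: payoffs 4, 5, 8, 2 → best response Dusk.
Species 1 against Dusk: payoffs 9, 6, 4, 1 → best response Dawn.
Species 1 against Night: payoffs 6, 0, 1, 7 → best response Night.
Species 1 against Mixed: payoffs 3, 6, 7, 8 → best response Night.
Species 2 against Dawn: payoffs 9, 7, 1, 0 → best response Day.
Species 2 against Day: payoffs 7, 8, 2, 9 → best response Mixed.
Species 2 against Dusk: payoffs 7, 8, 6, 5 → best response Dusk.
Species 2 against Night: payoffs 8, 5, 6, 1 → best response Day.
No profile is a mutual best response for all players.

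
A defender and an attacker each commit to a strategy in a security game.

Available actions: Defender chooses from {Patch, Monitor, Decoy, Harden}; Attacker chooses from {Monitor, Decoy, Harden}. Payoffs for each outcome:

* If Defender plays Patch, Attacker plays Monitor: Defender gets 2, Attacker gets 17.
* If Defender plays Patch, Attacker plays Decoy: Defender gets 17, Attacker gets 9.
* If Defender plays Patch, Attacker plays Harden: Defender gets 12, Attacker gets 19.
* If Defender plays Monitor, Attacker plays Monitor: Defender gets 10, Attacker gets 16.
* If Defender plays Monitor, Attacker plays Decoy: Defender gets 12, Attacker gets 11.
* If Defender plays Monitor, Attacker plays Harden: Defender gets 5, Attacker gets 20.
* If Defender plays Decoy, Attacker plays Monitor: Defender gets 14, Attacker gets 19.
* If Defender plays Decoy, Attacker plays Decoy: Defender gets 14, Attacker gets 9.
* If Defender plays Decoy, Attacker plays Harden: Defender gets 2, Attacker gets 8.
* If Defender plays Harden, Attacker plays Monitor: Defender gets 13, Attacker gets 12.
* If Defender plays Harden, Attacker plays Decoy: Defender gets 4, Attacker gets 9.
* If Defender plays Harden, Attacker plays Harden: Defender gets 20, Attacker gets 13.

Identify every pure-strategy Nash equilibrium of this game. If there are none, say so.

Defender against Monitor: payoffs 2, 10, 14, 13 → best response Decoy.
Defender against Decoy: payoffs 17, 12, 14, 4 → best response Patch.
Defender against Harden: payoffs 12, 5, 2, 20 → best response Harden.
Attacker against Patch: payoffs 17, 9, 19 → best response Harden.
Attacker against Monitor: payoffs 16, 11, 20 → best response Harden.
Attacker against Decoy: payoffs 19, 9, 8 → best response Monitor.
Attacker against Harden: payoffs 12, 9, 13 → best response Harden.
Mutual best responses: (Decoy, Monitor); (Harden, Harden).

Pure-strategy Nash equilibria: (Decoy, Monitor) and (Harden, Harden)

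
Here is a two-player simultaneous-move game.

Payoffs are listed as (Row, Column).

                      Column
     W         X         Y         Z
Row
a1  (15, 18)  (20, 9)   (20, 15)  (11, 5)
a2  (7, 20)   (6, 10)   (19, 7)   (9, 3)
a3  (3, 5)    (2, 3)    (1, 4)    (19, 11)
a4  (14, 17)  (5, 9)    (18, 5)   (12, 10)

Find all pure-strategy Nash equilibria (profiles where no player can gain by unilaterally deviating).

Row against W: payoffs 15, 7, 3, 14 → best response a1.
Row against X: payoffs 20, 6, 2, 5 → best response a1.
Row against Y: payoffs 20, 19, 1, 18 → best response a1.
Row against Z: payoffs 11, 9, 19, 12 → best response a3.
Column against a1: payoffs 18, 9, 15, 5 → best response W.
Column against a2: payoffs 20, 10, 7, 3 → best response W.
Column against a3: payoffs 5, 3, 4, 11 → best response Z.
Column against a4: payoffs 17, 9, 5, 10 → best response W.
Mutual best responses: (a1, W); (a3, Z).

The pure Nash equilibria are (a1, W), (a3, Z).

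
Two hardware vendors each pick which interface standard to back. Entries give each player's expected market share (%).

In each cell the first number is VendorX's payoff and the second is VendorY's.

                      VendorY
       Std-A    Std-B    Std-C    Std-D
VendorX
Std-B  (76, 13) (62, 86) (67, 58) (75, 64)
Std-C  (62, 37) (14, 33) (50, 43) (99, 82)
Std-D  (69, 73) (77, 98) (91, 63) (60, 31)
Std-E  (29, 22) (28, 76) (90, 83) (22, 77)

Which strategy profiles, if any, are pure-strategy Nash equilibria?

Pure-strategy Nash equilibria: (Std-C, Std-D), (Std-D, Std-B)

(Std-B, Std-A): VendorY can switch to Std-B (13 → 86). Not NE.
(Std-B, Std-B): VendorX can switch to Std-D (62 → 77). Not NE.
(Std-B, Std-C): VendorX can switch to Std-D (67 → 91). Not NE.
(Std-B, Std-D): VendorX can switch to Std-C (75 → 99). Not NE.
(Std-C, Std-A): VendorX can switch to Std-B (62 → 76). Not NE.
(Std-C, Std-B): VendorX can switch to Std-B (14 → 62). Not NE.
(Std-C, Std-C): VendorX can switch to Std-B (50 → 67). Not NE.
(Std-C, Std-D): VendorX gets 99, best alternative 75; VendorY gets 82, best alternative 43. No profitable deviation — NE.
(Std-D, Std-A): VendorX can switch to Std-B (69 → 76). Not NE.
(Std-D, Std-B): VendorX gets 77, best alternative 62; VendorY gets 98, best alternative 73. No profitable deviation — NE.
(Std-D, Std-C): VendorY can switch to Std-A (63 → 73). Not NE.
(Std-D, Std-D): VendorX can switch to Std-B (60 → 75). Not NE.
(The remaining 4 profiles each have a profitable deviation by the same check.)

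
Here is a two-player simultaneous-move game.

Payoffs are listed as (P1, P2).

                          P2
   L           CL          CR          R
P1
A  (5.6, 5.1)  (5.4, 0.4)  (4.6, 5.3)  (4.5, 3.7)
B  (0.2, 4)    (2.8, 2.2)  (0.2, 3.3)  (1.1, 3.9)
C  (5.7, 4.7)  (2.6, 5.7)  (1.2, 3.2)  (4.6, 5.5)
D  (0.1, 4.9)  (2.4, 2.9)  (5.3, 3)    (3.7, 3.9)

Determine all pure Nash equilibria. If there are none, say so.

(A, L): P1 can switch to C (5.6 → 5.7). Not NE.
(A, CL): P2 can switch to L (0.4 → 5.1). Not NE.
(A, CR): P1 can switch to D (4.6 → 5.3). Not NE.
(A, R): P1 can switch to C (4.5 → 4.6). Not NE.
(B, L): P1 can switch to A (0.2 → 5.6). Not NE.
(B, CL): P1 can switch to A (2.8 → 5.4). Not NE.
(B, CR): P1 can switch to A (0.2 → 4.6). Not NE.
(B, R): P1 can switch to A (1.1 → 4.5). Not NE.
(C, L): P2 can switch to CL (4.7 → 5.7). Not NE.
(C, CL): P1 can switch to A (2.6 → 5.4). Not NE.
(The remaining 6 profiles each have a profitable deviation by the same check.)

There is no pure-strategy Nash equilibrium.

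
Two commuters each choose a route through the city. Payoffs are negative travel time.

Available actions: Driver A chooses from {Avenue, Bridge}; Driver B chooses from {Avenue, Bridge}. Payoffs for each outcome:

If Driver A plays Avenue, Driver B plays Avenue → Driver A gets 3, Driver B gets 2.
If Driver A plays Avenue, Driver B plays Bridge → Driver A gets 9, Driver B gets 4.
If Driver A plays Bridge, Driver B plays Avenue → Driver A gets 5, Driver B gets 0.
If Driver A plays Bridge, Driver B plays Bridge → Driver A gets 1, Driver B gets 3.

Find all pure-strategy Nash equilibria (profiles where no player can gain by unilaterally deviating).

Driver A against Avenue: payoffs 3, 5 → best response Bridge.
Driver A against Bridge: payoffs 9, 1 → best response Avenue.
Driver B against Avenue: payoffs 2, 4 → best response Bridge.
Driver B against Bridge: payoffs 0, 3 → best response Bridge.
Mutual best responses: (Avenue, Bridge).

(Avenue, Bridge)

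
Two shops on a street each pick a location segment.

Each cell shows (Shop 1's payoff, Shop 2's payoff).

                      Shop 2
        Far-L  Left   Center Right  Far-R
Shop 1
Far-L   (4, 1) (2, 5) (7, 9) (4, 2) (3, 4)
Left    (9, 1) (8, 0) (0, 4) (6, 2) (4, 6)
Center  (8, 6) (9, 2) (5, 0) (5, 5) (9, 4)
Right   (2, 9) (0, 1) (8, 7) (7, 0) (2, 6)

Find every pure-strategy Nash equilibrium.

Shop 1 against Far-L: payoffs 4, 9, 8, 2 → best response Left.
Shop 1 against Left: payoffs 2, 8, 9, 0 → best response Center.
Shop 1 against Center: payoffs 7, 0, 5, 8 → best response Right.
Shop 1 against Right: payoffs 4, 6, 5, 7 → best response Right.
Shop 1 against Far-R: payoffs 3, 4, 9, 2 → best response Center.
Shop 2 against Far-L: payoffs 1, 5, 9, 2, 4 → best response Center.
Shop 2 against Left: payoffs 1, 0, 4, 2, 6 → best response Far-R.
Shop 2 against Center: payoffs 6, 2, 0, 5, 4 → best response Far-L.
Shop 2 against Right: payoffs 9, 1, 7, 0, 6 → best response Far-L.
No profile is a mutual best response for all players.

none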